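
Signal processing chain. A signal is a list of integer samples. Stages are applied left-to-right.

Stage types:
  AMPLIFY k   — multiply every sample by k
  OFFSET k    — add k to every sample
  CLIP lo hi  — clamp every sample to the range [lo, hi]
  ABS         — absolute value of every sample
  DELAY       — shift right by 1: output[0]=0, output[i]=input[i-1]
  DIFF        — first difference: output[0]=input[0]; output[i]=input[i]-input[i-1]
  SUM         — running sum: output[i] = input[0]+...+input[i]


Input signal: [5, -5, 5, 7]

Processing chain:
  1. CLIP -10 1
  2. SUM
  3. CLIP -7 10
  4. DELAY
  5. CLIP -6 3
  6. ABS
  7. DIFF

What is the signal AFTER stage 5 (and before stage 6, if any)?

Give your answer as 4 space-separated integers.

Input: [5, -5, 5, 7]
Stage 1 (CLIP -10 1): clip(5,-10,1)=1, clip(-5,-10,1)=-5, clip(5,-10,1)=1, clip(7,-10,1)=1 -> [1, -5, 1, 1]
Stage 2 (SUM): sum[0..0]=1, sum[0..1]=-4, sum[0..2]=-3, sum[0..3]=-2 -> [1, -4, -3, -2]
Stage 3 (CLIP -7 10): clip(1,-7,10)=1, clip(-4,-7,10)=-4, clip(-3,-7,10)=-3, clip(-2,-7,10)=-2 -> [1, -4, -3, -2]
Stage 4 (DELAY): [0, 1, -4, -3] = [0, 1, -4, -3] -> [0, 1, -4, -3]
Stage 5 (CLIP -6 3): clip(0,-6,3)=0, clip(1,-6,3)=1, clip(-4,-6,3)=-4, clip(-3,-6,3)=-3 -> [0, 1, -4, -3]

Answer: 0 1 -4 -3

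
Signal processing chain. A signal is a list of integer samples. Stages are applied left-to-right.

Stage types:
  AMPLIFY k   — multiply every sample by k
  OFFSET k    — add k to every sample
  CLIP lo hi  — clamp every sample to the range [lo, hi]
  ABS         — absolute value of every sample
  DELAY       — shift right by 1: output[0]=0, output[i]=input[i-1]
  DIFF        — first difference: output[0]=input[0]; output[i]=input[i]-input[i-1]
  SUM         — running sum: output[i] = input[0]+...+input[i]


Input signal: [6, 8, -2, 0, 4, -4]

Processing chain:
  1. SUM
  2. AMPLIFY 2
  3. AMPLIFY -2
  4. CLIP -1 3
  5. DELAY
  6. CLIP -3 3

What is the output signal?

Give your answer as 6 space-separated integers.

Answer: 0 -1 -1 -1 -1 -1

Derivation:
Input: [6, 8, -2, 0, 4, -4]
Stage 1 (SUM): sum[0..0]=6, sum[0..1]=14, sum[0..2]=12, sum[0..3]=12, sum[0..4]=16, sum[0..5]=12 -> [6, 14, 12, 12, 16, 12]
Stage 2 (AMPLIFY 2): 6*2=12, 14*2=28, 12*2=24, 12*2=24, 16*2=32, 12*2=24 -> [12, 28, 24, 24, 32, 24]
Stage 3 (AMPLIFY -2): 12*-2=-24, 28*-2=-56, 24*-2=-48, 24*-2=-48, 32*-2=-64, 24*-2=-48 -> [-24, -56, -48, -48, -64, -48]
Stage 4 (CLIP -1 3): clip(-24,-1,3)=-1, clip(-56,-1,3)=-1, clip(-48,-1,3)=-1, clip(-48,-1,3)=-1, clip(-64,-1,3)=-1, clip(-48,-1,3)=-1 -> [-1, -1, -1, -1, -1, -1]
Stage 5 (DELAY): [0, -1, -1, -1, -1, -1] = [0, -1, -1, -1, -1, -1] -> [0, -1, -1, -1, -1, -1]
Stage 6 (CLIP -3 3): clip(0,-3,3)=0, clip(-1,-3,3)=-1, clip(-1,-3,3)=-1, clip(-1,-3,3)=-1, clip(-1,-3,3)=-1, clip(-1,-3,3)=-1 -> [0, -1, -1, -1, -1, -1]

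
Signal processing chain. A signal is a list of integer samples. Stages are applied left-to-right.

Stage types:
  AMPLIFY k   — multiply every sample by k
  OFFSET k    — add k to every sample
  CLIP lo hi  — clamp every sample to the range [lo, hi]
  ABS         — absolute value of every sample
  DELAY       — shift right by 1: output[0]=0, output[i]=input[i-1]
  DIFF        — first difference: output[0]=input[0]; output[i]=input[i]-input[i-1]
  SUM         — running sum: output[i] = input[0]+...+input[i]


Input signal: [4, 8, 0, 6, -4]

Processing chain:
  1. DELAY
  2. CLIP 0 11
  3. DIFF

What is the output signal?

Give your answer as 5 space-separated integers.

Input: [4, 8, 0, 6, -4]
Stage 1 (DELAY): [0, 4, 8, 0, 6] = [0, 4, 8, 0, 6] -> [0, 4, 8, 0, 6]
Stage 2 (CLIP 0 11): clip(0,0,11)=0, clip(4,0,11)=4, clip(8,0,11)=8, clip(0,0,11)=0, clip(6,0,11)=6 -> [0, 4, 8, 0, 6]
Stage 3 (DIFF): s[0]=0, 4-0=4, 8-4=4, 0-8=-8, 6-0=6 -> [0, 4, 4, -8, 6]

Answer: 0 4 4 -8 6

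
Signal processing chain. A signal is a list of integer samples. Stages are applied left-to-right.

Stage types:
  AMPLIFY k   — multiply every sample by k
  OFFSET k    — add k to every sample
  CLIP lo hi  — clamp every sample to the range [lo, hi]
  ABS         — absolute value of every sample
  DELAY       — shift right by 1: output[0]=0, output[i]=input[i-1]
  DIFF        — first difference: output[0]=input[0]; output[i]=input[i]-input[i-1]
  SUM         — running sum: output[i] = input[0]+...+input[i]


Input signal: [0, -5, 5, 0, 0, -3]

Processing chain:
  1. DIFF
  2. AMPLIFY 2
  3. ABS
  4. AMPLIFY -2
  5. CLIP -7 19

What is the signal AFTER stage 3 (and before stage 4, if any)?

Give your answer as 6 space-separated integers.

Answer: 0 10 20 10 0 6

Derivation:
Input: [0, -5, 5, 0, 0, -3]
Stage 1 (DIFF): s[0]=0, -5-0=-5, 5--5=10, 0-5=-5, 0-0=0, -3-0=-3 -> [0, -5, 10, -5, 0, -3]
Stage 2 (AMPLIFY 2): 0*2=0, -5*2=-10, 10*2=20, -5*2=-10, 0*2=0, -3*2=-6 -> [0, -10, 20, -10, 0, -6]
Stage 3 (ABS): |0|=0, |-10|=10, |20|=20, |-10|=10, |0|=0, |-6|=6 -> [0, 10, 20, 10, 0, 6]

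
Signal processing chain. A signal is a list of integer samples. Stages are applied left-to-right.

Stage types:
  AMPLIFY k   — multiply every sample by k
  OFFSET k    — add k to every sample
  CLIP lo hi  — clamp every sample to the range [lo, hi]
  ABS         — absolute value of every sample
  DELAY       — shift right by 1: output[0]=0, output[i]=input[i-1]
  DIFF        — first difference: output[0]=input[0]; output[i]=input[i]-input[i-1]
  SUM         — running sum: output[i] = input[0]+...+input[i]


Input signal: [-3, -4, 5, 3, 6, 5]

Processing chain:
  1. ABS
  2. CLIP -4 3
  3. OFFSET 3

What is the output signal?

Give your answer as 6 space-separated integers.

Answer: 6 6 6 6 6 6

Derivation:
Input: [-3, -4, 5, 3, 6, 5]
Stage 1 (ABS): |-3|=3, |-4|=4, |5|=5, |3|=3, |6|=6, |5|=5 -> [3, 4, 5, 3, 6, 5]
Stage 2 (CLIP -4 3): clip(3,-4,3)=3, clip(4,-4,3)=3, clip(5,-4,3)=3, clip(3,-4,3)=3, clip(6,-4,3)=3, clip(5,-4,3)=3 -> [3, 3, 3, 3, 3, 3]
Stage 3 (OFFSET 3): 3+3=6, 3+3=6, 3+3=6, 3+3=6, 3+3=6, 3+3=6 -> [6, 6, 6, 6, 6, 6]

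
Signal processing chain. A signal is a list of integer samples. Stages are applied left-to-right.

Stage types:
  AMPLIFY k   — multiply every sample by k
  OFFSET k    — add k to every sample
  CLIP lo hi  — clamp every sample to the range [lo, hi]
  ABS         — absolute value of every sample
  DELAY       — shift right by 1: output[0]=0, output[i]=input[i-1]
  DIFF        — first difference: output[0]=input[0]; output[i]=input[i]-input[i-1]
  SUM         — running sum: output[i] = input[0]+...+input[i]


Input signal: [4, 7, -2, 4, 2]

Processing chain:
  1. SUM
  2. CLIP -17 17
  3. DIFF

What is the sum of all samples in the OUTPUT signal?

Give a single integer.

Answer: 15

Derivation:
Input: [4, 7, -2, 4, 2]
Stage 1 (SUM): sum[0..0]=4, sum[0..1]=11, sum[0..2]=9, sum[0..3]=13, sum[0..4]=15 -> [4, 11, 9, 13, 15]
Stage 2 (CLIP -17 17): clip(4,-17,17)=4, clip(11,-17,17)=11, clip(9,-17,17)=9, clip(13,-17,17)=13, clip(15,-17,17)=15 -> [4, 11, 9, 13, 15]
Stage 3 (DIFF): s[0]=4, 11-4=7, 9-11=-2, 13-9=4, 15-13=2 -> [4, 7, -2, 4, 2]
Output sum: 15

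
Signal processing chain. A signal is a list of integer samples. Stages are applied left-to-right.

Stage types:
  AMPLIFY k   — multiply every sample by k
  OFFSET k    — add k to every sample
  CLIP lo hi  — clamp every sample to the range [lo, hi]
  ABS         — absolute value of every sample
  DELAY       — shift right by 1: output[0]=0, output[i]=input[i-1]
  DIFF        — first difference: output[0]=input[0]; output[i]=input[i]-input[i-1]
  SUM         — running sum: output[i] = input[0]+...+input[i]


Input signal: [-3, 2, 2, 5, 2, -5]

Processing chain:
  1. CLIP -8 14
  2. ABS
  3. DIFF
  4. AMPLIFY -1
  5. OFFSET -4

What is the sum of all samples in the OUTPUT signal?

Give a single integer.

Answer: -29

Derivation:
Input: [-3, 2, 2, 5, 2, -5]
Stage 1 (CLIP -8 14): clip(-3,-8,14)=-3, clip(2,-8,14)=2, clip(2,-8,14)=2, clip(5,-8,14)=5, clip(2,-8,14)=2, clip(-5,-8,14)=-5 -> [-3, 2, 2, 5, 2, -5]
Stage 2 (ABS): |-3|=3, |2|=2, |2|=2, |5|=5, |2|=2, |-5|=5 -> [3, 2, 2, 5, 2, 5]
Stage 3 (DIFF): s[0]=3, 2-3=-1, 2-2=0, 5-2=3, 2-5=-3, 5-2=3 -> [3, -1, 0, 3, -3, 3]
Stage 4 (AMPLIFY -1): 3*-1=-3, -1*-1=1, 0*-1=0, 3*-1=-3, -3*-1=3, 3*-1=-3 -> [-3, 1, 0, -3, 3, -3]
Stage 5 (OFFSET -4): -3+-4=-7, 1+-4=-3, 0+-4=-4, -3+-4=-7, 3+-4=-1, -3+-4=-7 -> [-7, -3, -4, -7, -1, -7]
Output sum: -29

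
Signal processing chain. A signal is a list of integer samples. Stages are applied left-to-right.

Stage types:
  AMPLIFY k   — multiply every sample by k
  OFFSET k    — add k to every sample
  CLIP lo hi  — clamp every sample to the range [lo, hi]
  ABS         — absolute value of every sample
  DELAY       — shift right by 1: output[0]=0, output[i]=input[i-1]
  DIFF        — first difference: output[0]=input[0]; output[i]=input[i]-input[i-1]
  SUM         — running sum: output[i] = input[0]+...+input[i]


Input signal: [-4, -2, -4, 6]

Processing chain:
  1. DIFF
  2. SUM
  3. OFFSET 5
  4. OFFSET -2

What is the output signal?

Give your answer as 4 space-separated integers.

Input: [-4, -2, -4, 6]
Stage 1 (DIFF): s[0]=-4, -2--4=2, -4--2=-2, 6--4=10 -> [-4, 2, -2, 10]
Stage 2 (SUM): sum[0..0]=-4, sum[0..1]=-2, sum[0..2]=-4, sum[0..3]=6 -> [-4, -2, -4, 6]
Stage 3 (OFFSET 5): -4+5=1, -2+5=3, -4+5=1, 6+5=11 -> [1, 3, 1, 11]
Stage 4 (OFFSET -2): 1+-2=-1, 3+-2=1, 1+-2=-1, 11+-2=9 -> [-1, 1, -1, 9]

Answer: -1 1 -1 9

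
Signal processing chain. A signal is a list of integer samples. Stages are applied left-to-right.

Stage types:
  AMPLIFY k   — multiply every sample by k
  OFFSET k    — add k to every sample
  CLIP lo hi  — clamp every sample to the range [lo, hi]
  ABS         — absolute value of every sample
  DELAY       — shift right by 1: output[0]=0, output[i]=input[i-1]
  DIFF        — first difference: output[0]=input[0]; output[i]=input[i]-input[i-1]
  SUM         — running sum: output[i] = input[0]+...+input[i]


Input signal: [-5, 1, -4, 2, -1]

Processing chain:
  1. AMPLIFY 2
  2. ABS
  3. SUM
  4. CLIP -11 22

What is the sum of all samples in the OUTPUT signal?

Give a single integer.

Answer: 86

Derivation:
Input: [-5, 1, -4, 2, -1]
Stage 1 (AMPLIFY 2): -5*2=-10, 1*2=2, -4*2=-8, 2*2=4, -1*2=-2 -> [-10, 2, -8, 4, -2]
Stage 2 (ABS): |-10|=10, |2|=2, |-8|=8, |4|=4, |-2|=2 -> [10, 2, 8, 4, 2]
Stage 3 (SUM): sum[0..0]=10, sum[0..1]=12, sum[0..2]=20, sum[0..3]=24, sum[0..4]=26 -> [10, 12, 20, 24, 26]
Stage 4 (CLIP -11 22): clip(10,-11,22)=10, clip(12,-11,22)=12, clip(20,-11,22)=20, clip(24,-11,22)=22, clip(26,-11,22)=22 -> [10, 12, 20, 22, 22]
Output sum: 86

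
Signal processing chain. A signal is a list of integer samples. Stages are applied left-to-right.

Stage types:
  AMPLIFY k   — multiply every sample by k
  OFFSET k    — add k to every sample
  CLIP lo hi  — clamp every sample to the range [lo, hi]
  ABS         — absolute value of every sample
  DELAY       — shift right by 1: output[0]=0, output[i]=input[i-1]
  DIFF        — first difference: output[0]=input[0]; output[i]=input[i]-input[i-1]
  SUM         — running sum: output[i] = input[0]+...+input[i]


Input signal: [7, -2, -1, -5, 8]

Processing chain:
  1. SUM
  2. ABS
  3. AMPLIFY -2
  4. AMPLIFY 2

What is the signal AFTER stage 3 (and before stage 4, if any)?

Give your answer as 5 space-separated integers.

Input: [7, -2, -1, -5, 8]
Stage 1 (SUM): sum[0..0]=7, sum[0..1]=5, sum[0..2]=4, sum[0..3]=-1, sum[0..4]=7 -> [7, 5, 4, -1, 7]
Stage 2 (ABS): |7|=7, |5|=5, |4|=4, |-1|=1, |7|=7 -> [7, 5, 4, 1, 7]
Stage 3 (AMPLIFY -2): 7*-2=-14, 5*-2=-10, 4*-2=-8, 1*-2=-2, 7*-2=-14 -> [-14, -10, -8, -2, -14]

Answer: -14 -10 -8 -2 -14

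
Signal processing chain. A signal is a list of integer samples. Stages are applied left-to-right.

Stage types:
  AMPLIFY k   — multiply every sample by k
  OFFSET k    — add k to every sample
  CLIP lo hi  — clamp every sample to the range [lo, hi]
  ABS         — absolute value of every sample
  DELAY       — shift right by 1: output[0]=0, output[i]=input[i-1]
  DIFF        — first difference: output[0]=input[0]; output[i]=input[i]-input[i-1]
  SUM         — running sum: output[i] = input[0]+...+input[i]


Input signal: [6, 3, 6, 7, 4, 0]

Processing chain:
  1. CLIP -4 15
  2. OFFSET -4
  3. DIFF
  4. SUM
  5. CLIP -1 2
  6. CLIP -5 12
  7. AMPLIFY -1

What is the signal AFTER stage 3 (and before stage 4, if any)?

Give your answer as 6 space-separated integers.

Answer: 2 -3 3 1 -3 -4

Derivation:
Input: [6, 3, 6, 7, 4, 0]
Stage 1 (CLIP -4 15): clip(6,-4,15)=6, clip(3,-4,15)=3, clip(6,-4,15)=6, clip(7,-4,15)=7, clip(4,-4,15)=4, clip(0,-4,15)=0 -> [6, 3, 6, 7, 4, 0]
Stage 2 (OFFSET -4): 6+-4=2, 3+-4=-1, 6+-4=2, 7+-4=3, 4+-4=0, 0+-4=-4 -> [2, -1, 2, 3, 0, -4]
Stage 3 (DIFF): s[0]=2, -1-2=-3, 2--1=3, 3-2=1, 0-3=-3, -4-0=-4 -> [2, -3, 3, 1, -3, -4]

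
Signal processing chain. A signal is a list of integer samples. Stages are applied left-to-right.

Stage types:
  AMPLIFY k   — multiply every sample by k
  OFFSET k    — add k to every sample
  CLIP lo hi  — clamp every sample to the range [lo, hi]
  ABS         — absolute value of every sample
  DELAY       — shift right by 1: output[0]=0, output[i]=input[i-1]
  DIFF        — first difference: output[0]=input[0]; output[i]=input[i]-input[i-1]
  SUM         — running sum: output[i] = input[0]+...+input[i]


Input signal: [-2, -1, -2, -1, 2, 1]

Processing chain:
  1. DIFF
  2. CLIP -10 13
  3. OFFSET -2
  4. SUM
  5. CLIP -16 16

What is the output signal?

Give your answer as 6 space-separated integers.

Answer: -4 -5 -8 -9 -8 -11

Derivation:
Input: [-2, -1, -2, -1, 2, 1]
Stage 1 (DIFF): s[0]=-2, -1--2=1, -2--1=-1, -1--2=1, 2--1=3, 1-2=-1 -> [-2, 1, -1, 1, 3, -1]
Stage 2 (CLIP -10 13): clip(-2,-10,13)=-2, clip(1,-10,13)=1, clip(-1,-10,13)=-1, clip(1,-10,13)=1, clip(3,-10,13)=3, clip(-1,-10,13)=-1 -> [-2, 1, -1, 1, 3, -1]
Stage 3 (OFFSET -2): -2+-2=-4, 1+-2=-1, -1+-2=-3, 1+-2=-1, 3+-2=1, -1+-2=-3 -> [-4, -1, -3, -1, 1, -3]
Stage 4 (SUM): sum[0..0]=-4, sum[0..1]=-5, sum[0..2]=-8, sum[0..3]=-9, sum[0..4]=-8, sum[0..5]=-11 -> [-4, -5, -8, -9, -8, -11]
Stage 5 (CLIP -16 16): clip(-4,-16,16)=-4, clip(-5,-16,16)=-5, clip(-8,-16,16)=-8, clip(-9,-16,16)=-9, clip(-8,-16,16)=-8, clip(-11,-16,16)=-11 -> [-4, -5, -8, -9, -8, -11]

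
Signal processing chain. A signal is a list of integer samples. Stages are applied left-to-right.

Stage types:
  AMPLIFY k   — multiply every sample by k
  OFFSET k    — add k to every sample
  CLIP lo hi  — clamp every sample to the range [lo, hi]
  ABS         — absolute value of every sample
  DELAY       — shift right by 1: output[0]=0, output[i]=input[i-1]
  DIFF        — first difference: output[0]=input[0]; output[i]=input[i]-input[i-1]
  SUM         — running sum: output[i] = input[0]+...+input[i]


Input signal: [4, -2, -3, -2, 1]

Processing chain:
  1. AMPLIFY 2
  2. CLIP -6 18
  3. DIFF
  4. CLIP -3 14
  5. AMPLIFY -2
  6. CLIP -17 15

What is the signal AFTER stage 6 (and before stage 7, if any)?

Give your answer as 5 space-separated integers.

Input: [4, -2, -3, -2, 1]
Stage 1 (AMPLIFY 2): 4*2=8, -2*2=-4, -3*2=-6, -2*2=-4, 1*2=2 -> [8, -4, -6, -4, 2]
Stage 2 (CLIP -6 18): clip(8,-6,18)=8, clip(-4,-6,18)=-4, clip(-6,-6,18)=-6, clip(-4,-6,18)=-4, clip(2,-6,18)=2 -> [8, -4, -6, -4, 2]
Stage 3 (DIFF): s[0]=8, -4-8=-12, -6--4=-2, -4--6=2, 2--4=6 -> [8, -12, -2, 2, 6]
Stage 4 (CLIP -3 14): clip(8,-3,14)=8, clip(-12,-3,14)=-3, clip(-2,-3,14)=-2, clip(2,-3,14)=2, clip(6,-3,14)=6 -> [8, -3, -2, 2, 6]
Stage 5 (AMPLIFY -2): 8*-2=-16, -3*-2=6, -2*-2=4, 2*-2=-4, 6*-2=-12 -> [-16, 6, 4, -4, -12]
Stage 6 (CLIP -17 15): clip(-16,-17,15)=-16, clip(6,-17,15)=6, clip(4,-17,15)=4, clip(-4,-17,15)=-4, clip(-12,-17,15)=-12 -> [-16, 6, 4, -4, -12]

Answer: -16 6 4 -4 -12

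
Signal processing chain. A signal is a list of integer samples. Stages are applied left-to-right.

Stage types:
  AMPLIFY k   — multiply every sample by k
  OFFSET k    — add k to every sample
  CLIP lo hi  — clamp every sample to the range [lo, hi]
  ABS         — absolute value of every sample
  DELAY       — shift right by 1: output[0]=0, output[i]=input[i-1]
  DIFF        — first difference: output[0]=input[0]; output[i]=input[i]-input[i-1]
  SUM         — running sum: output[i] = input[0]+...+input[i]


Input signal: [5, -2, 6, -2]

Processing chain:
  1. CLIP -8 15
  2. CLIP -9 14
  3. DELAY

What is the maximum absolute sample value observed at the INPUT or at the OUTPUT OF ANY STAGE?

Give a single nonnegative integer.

Input: [5, -2, 6, -2] (max |s|=6)
Stage 1 (CLIP -8 15): clip(5,-8,15)=5, clip(-2,-8,15)=-2, clip(6,-8,15)=6, clip(-2,-8,15)=-2 -> [5, -2, 6, -2] (max |s|=6)
Stage 2 (CLIP -9 14): clip(5,-9,14)=5, clip(-2,-9,14)=-2, clip(6,-9,14)=6, clip(-2,-9,14)=-2 -> [5, -2, 6, -2] (max |s|=6)
Stage 3 (DELAY): [0, 5, -2, 6] = [0, 5, -2, 6] -> [0, 5, -2, 6] (max |s|=6)
Overall max amplitude: 6

Answer: 6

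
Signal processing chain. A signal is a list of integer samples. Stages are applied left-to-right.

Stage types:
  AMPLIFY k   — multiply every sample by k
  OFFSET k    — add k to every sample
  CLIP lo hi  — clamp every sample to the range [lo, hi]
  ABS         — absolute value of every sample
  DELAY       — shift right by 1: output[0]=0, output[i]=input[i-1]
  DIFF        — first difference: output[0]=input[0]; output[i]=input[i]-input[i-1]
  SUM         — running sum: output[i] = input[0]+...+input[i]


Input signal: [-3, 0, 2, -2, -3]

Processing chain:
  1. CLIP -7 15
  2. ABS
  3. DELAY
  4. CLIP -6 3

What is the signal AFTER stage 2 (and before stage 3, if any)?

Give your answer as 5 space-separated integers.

Answer: 3 0 2 2 3

Derivation:
Input: [-3, 0, 2, -2, -3]
Stage 1 (CLIP -7 15): clip(-3,-7,15)=-3, clip(0,-7,15)=0, clip(2,-7,15)=2, clip(-2,-7,15)=-2, clip(-3,-7,15)=-3 -> [-3, 0, 2, -2, -3]
Stage 2 (ABS): |-3|=3, |0|=0, |2|=2, |-2|=2, |-3|=3 -> [3, 0, 2, 2, 3]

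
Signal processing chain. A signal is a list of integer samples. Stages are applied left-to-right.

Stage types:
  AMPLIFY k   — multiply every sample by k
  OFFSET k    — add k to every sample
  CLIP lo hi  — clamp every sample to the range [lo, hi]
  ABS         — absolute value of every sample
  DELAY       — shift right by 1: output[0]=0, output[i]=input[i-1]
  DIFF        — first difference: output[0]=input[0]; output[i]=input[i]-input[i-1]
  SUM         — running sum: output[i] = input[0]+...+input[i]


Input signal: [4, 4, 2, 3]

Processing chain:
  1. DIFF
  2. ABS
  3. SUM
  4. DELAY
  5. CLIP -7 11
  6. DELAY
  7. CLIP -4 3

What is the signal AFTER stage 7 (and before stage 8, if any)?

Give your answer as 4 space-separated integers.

Input: [4, 4, 2, 3]
Stage 1 (DIFF): s[0]=4, 4-4=0, 2-4=-2, 3-2=1 -> [4, 0, -2, 1]
Stage 2 (ABS): |4|=4, |0|=0, |-2|=2, |1|=1 -> [4, 0, 2, 1]
Stage 3 (SUM): sum[0..0]=4, sum[0..1]=4, sum[0..2]=6, sum[0..3]=7 -> [4, 4, 6, 7]
Stage 4 (DELAY): [0, 4, 4, 6] = [0, 4, 4, 6] -> [0, 4, 4, 6]
Stage 5 (CLIP -7 11): clip(0,-7,11)=0, clip(4,-7,11)=4, clip(4,-7,11)=4, clip(6,-7,11)=6 -> [0, 4, 4, 6]
Stage 6 (DELAY): [0, 0, 4, 4] = [0, 0, 4, 4] -> [0, 0, 4, 4]
Stage 7 (CLIP -4 3): clip(0,-4,3)=0, clip(0,-4,3)=0, clip(4,-4,3)=3, clip(4,-4,3)=3 -> [0, 0, 3, 3]

Answer: 0 0 3 3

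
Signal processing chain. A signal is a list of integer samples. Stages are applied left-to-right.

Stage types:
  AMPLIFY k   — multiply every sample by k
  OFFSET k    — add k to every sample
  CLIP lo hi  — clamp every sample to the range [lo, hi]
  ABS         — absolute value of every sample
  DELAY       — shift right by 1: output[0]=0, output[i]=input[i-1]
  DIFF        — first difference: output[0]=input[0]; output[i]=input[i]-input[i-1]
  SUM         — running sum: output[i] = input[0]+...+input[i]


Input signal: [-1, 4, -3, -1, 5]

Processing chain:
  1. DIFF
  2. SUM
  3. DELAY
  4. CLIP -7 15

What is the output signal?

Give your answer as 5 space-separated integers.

Input: [-1, 4, -3, -1, 5]
Stage 1 (DIFF): s[0]=-1, 4--1=5, -3-4=-7, -1--3=2, 5--1=6 -> [-1, 5, -7, 2, 6]
Stage 2 (SUM): sum[0..0]=-1, sum[0..1]=4, sum[0..2]=-3, sum[0..3]=-1, sum[0..4]=5 -> [-1, 4, -3, -1, 5]
Stage 3 (DELAY): [0, -1, 4, -3, -1] = [0, -1, 4, -3, -1] -> [0, -1, 4, -3, -1]
Stage 4 (CLIP -7 15): clip(0,-7,15)=0, clip(-1,-7,15)=-1, clip(4,-7,15)=4, clip(-3,-7,15)=-3, clip(-1,-7,15)=-1 -> [0, -1, 4, -3, -1]

Answer: 0 -1 4 -3 -1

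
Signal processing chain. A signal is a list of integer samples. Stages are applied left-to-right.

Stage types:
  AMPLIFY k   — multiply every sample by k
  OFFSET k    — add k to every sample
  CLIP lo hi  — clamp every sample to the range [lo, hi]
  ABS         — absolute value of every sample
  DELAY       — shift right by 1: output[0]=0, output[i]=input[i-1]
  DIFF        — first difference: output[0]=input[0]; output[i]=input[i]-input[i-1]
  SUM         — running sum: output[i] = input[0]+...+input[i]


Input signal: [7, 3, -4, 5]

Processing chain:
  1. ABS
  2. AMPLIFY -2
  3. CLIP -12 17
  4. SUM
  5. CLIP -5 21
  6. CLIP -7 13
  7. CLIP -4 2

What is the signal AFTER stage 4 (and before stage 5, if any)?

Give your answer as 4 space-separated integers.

Answer: -12 -18 -26 -36

Derivation:
Input: [7, 3, -4, 5]
Stage 1 (ABS): |7|=7, |3|=3, |-4|=4, |5|=5 -> [7, 3, 4, 5]
Stage 2 (AMPLIFY -2): 7*-2=-14, 3*-2=-6, 4*-2=-8, 5*-2=-10 -> [-14, -6, -8, -10]
Stage 3 (CLIP -12 17): clip(-14,-12,17)=-12, clip(-6,-12,17)=-6, clip(-8,-12,17)=-8, clip(-10,-12,17)=-10 -> [-12, -6, -8, -10]
Stage 4 (SUM): sum[0..0]=-12, sum[0..1]=-18, sum[0..2]=-26, sum[0..3]=-36 -> [-12, -18, -26, -36]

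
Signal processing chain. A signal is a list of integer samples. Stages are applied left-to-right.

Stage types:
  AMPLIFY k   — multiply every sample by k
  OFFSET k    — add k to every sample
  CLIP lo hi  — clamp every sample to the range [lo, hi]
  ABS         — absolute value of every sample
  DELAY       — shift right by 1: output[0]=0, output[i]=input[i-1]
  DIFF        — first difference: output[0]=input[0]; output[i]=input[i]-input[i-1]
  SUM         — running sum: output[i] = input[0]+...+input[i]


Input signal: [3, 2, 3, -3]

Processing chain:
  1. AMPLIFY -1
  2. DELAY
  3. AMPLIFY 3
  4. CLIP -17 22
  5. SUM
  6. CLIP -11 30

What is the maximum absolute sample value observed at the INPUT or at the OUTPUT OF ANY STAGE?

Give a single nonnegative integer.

Input: [3, 2, 3, -3] (max |s|=3)
Stage 1 (AMPLIFY -1): 3*-1=-3, 2*-1=-2, 3*-1=-3, -3*-1=3 -> [-3, -2, -3, 3] (max |s|=3)
Stage 2 (DELAY): [0, -3, -2, -3] = [0, -3, -2, -3] -> [0, -3, -2, -3] (max |s|=3)
Stage 3 (AMPLIFY 3): 0*3=0, -3*3=-9, -2*3=-6, -3*3=-9 -> [0, -9, -6, -9] (max |s|=9)
Stage 4 (CLIP -17 22): clip(0,-17,22)=0, clip(-9,-17,22)=-9, clip(-6,-17,22)=-6, clip(-9,-17,22)=-9 -> [0, -9, -6, -9] (max |s|=9)
Stage 5 (SUM): sum[0..0]=0, sum[0..1]=-9, sum[0..2]=-15, sum[0..3]=-24 -> [0, -9, -15, -24] (max |s|=24)
Stage 6 (CLIP -11 30): clip(0,-11,30)=0, clip(-9,-11,30)=-9, clip(-15,-11,30)=-11, clip(-24,-11,30)=-11 -> [0, -9, -11, -11] (max |s|=11)
Overall max amplitude: 24

Answer: 24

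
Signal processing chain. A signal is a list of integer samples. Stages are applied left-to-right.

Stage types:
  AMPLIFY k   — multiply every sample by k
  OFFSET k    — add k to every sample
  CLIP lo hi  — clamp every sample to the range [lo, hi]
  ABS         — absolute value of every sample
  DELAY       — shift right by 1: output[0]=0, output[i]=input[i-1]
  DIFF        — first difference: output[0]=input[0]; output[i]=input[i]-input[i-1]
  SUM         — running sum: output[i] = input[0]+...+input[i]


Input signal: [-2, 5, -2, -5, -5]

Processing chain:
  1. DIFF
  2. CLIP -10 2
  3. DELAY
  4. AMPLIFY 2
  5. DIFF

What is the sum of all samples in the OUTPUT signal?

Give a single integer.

Answer: -6

Derivation:
Input: [-2, 5, -2, -5, -5]
Stage 1 (DIFF): s[0]=-2, 5--2=7, -2-5=-7, -5--2=-3, -5--5=0 -> [-2, 7, -7, -3, 0]
Stage 2 (CLIP -10 2): clip(-2,-10,2)=-2, clip(7,-10,2)=2, clip(-7,-10,2)=-7, clip(-3,-10,2)=-3, clip(0,-10,2)=0 -> [-2, 2, -7, -3, 0]
Stage 3 (DELAY): [0, -2, 2, -7, -3] = [0, -2, 2, -7, -3] -> [0, -2, 2, -7, -3]
Stage 4 (AMPLIFY 2): 0*2=0, -2*2=-4, 2*2=4, -7*2=-14, -3*2=-6 -> [0, -4, 4, -14, -6]
Stage 5 (DIFF): s[0]=0, -4-0=-4, 4--4=8, -14-4=-18, -6--14=8 -> [0, -4, 8, -18, 8]
Output sum: -6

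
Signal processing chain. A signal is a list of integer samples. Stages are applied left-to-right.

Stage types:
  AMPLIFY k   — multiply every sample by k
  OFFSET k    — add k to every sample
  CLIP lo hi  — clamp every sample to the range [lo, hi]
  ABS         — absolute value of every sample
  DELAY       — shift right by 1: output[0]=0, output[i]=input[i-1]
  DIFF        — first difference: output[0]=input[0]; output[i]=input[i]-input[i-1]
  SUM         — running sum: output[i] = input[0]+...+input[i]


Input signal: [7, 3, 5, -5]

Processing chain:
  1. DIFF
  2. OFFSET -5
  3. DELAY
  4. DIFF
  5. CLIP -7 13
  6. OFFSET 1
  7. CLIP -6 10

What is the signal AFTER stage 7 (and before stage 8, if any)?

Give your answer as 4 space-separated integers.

Input: [7, 3, 5, -5]
Stage 1 (DIFF): s[0]=7, 3-7=-4, 5-3=2, -5-5=-10 -> [7, -4, 2, -10]
Stage 2 (OFFSET -5): 7+-5=2, -4+-5=-9, 2+-5=-3, -10+-5=-15 -> [2, -9, -3, -15]
Stage 3 (DELAY): [0, 2, -9, -3] = [0, 2, -9, -3] -> [0, 2, -9, -3]
Stage 4 (DIFF): s[0]=0, 2-0=2, -9-2=-11, -3--9=6 -> [0, 2, -11, 6]
Stage 5 (CLIP -7 13): clip(0,-7,13)=0, clip(2,-7,13)=2, clip(-11,-7,13)=-7, clip(6,-7,13)=6 -> [0, 2, -7, 6]
Stage 6 (OFFSET 1): 0+1=1, 2+1=3, -7+1=-6, 6+1=7 -> [1, 3, -6, 7]
Stage 7 (CLIP -6 10): clip(1,-6,10)=1, clip(3,-6,10)=3, clip(-6,-6,10)=-6, clip(7,-6,10)=7 -> [1, 3, -6, 7]

Answer: 1 3 -6 7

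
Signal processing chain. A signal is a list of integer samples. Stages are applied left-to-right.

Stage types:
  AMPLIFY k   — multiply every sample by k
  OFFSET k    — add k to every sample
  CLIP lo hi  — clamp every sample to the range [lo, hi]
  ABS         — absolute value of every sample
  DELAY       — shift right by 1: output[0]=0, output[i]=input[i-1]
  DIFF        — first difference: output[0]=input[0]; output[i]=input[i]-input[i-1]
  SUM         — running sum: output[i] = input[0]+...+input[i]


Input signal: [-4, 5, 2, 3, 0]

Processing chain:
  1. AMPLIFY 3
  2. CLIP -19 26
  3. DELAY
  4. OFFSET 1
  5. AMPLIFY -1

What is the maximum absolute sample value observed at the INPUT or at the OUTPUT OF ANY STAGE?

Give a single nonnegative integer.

Input: [-4, 5, 2, 3, 0] (max |s|=5)
Stage 1 (AMPLIFY 3): -4*3=-12, 5*3=15, 2*3=6, 3*3=9, 0*3=0 -> [-12, 15, 6, 9, 0] (max |s|=15)
Stage 2 (CLIP -19 26): clip(-12,-19,26)=-12, clip(15,-19,26)=15, clip(6,-19,26)=6, clip(9,-19,26)=9, clip(0,-19,26)=0 -> [-12, 15, 6, 9, 0] (max |s|=15)
Stage 3 (DELAY): [0, -12, 15, 6, 9] = [0, -12, 15, 6, 9] -> [0, -12, 15, 6, 9] (max |s|=15)
Stage 4 (OFFSET 1): 0+1=1, -12+1=-11, 15+1=16, 6+1=7, 9+1=10 -> [1, -11, 16, 7, 10] (max |s|=16)
Stage 5 (AMPLIFY -1): 1*-1=-1, -11*-1=11, 16*-1=-16, 7*-1=-7, 10*-1=-10 -> [-1, 11, -16, -7, -10] (max |s|=16)
Overall max amplitude: 16

Answer: 16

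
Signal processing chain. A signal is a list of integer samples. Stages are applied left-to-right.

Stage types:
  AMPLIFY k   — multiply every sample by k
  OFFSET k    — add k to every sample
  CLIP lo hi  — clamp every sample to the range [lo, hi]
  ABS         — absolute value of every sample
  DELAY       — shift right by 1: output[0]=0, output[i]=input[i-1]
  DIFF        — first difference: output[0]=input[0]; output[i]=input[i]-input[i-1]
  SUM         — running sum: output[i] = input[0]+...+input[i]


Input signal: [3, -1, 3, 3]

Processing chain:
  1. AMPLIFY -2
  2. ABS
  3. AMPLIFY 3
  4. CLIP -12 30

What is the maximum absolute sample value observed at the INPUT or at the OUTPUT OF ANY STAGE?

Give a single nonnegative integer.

Answer: 18

Derivation:
Input: [3, -1, 3, 3] (max |s|=3)
Stage 1 (AMPLIFY -2): 3*-2=-6, -1*-2=2, 3*-2=-6, 3*-2=-6 -> [-6, 2, -6, -6] (max |s|=6)
Stage 2 (ABS): |-6|=6, |2|=2, |-6|=6, |-6|=6 -> [6, 2, 6, 6] (max |s|=6)
Stage 3 (AMPLIFY 3): 6*3=18, 2*3=6, 6*3=18, 6*3=18 -> [18, 6, 18, 18] (max |s|=18)
Stage 4 (CLIP -12 30): clip(18,-12,30)=18, clip(6,-12,30)=6, clip(18,-12,30)=18, clip(18,-12,30)=18 -> [18, 6, 18, 18] (max |s|=18)
Overall max amplitude: 18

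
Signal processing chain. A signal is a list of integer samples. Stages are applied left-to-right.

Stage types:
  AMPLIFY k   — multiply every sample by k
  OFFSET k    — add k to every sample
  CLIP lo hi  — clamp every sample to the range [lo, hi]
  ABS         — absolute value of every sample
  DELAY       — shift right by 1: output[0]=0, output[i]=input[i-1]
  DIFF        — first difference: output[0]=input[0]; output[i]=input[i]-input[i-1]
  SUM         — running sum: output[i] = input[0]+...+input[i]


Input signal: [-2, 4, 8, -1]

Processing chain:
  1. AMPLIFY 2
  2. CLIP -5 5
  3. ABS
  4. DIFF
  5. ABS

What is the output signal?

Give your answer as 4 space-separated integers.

Answer: 4 1 0 3

Derivation:
Input: [-2, 4, 8, -1]
Stage 1 (AMPLIFY 2): -2*2=-4, 4*2=8, 8*2=16, -1*2=-2 -> [-4, 8, 16, -2]
Stage 2 (CLIP -5 5): clip(-4,-5,5)=-4, clip(8,-5,5)=5, clip(16,-5,5)=5, clip(-2,-5,5)=-2 -> [-4, 5, 5, -2]
Stage 3 (ABS): |-4|=4, |5|=5, |5|=5, |-2|=2 -> [4, 5, 5, 2]
Stage 4 (DIFF): s[0]=4, 5-4=1, 5-5=0, 2-5=-3 -> [4, 1, 0, -3]
Stage 5 (ABS): |4|=4, |1|=1, |0|=0, |-3|=3 -> [4, 1, 0, 3]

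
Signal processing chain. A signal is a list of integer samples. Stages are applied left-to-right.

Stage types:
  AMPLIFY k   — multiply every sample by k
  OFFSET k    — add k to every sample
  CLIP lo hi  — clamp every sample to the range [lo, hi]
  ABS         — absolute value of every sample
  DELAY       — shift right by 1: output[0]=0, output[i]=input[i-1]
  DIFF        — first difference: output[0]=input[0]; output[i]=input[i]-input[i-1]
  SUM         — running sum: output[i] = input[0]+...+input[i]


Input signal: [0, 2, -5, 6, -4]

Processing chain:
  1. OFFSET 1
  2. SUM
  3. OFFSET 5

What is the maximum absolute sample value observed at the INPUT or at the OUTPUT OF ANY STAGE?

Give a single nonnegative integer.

Answer: 12

Derivation:
Input: [0, 2, -5, 6, -4] (max |s|=6)
Stage 1 (OFFSET 1): 0+1=1, 2+1=3, -5+1=-4, 6+1=7, -4+1=-3 -> [1, 3, -4, 7, -3] (max |s|=7)
Stage 2 (SUM): sum[0..0]=1, sum[0..1]=4, sum[0..2]=0, sum[0..3]=7, sum[0..4]=4 -> [1, 4, 0, 7, 4] (max |s|=7)
Stage 3 (OFFSET 5): 1+5=6, 4+5=9, 0+5=5, 7+5=12, 4+5=9 -> [6, 9, 5, 12, 9] (max |s|=12)
Overall max amplitude: 12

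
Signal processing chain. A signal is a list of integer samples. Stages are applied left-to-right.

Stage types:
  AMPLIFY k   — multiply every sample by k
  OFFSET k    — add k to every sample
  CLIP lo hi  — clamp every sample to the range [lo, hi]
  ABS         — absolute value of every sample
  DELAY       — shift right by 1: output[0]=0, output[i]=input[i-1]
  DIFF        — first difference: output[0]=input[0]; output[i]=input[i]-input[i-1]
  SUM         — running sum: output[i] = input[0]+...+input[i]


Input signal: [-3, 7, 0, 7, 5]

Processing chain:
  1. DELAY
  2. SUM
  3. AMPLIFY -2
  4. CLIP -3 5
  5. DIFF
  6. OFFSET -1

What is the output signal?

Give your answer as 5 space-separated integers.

Answer: -1 4 -9 -1 -1

Derivation:
Input: [-3, 7, 0, 7, 5]
Stage 1 (DELAY): [0, -3, 7, 0, 7] = [0, -3, 7, 0, 7] -> [0, -3, 7, 0, 7]
Stage 2 (SUM): sum[0..0]=0, sum[0..1]=-3, sum[0..2]=4, sum[0..3]=4, sum[0..4]=11 -> [0, -3, 4, 4, 11]
Stage 3 (AMPLIFY -2): 0*-2=0, -3*-2=6, 4*-2=-8, 4*-2=-8, 11*-2=-22 -> [0, 6, -8, -8, -22]
Stage 4 (CLIP -3 5): clip(0,-3,5)=0, clip(6,-3,5)=5, clip(-8,-3,5)=-3, clip(-8,-3,5)=-3, clip(-22,-3,5)=-3 -> [0, 5, -3, -3, -3]
Stage 5 (DIFF): s[0]=0, 5-0=5, -3-5=-8, -3--3=0, -3--3=0 -> [0, 5, -8, 0, 0]
Stage 6 (OFFSET -1): 0+-1=-1, 5+-1=4, -8+-1=-9, 0+-1=-1, 0+-1=-1 -> [-1, 4, -9, -1, -1]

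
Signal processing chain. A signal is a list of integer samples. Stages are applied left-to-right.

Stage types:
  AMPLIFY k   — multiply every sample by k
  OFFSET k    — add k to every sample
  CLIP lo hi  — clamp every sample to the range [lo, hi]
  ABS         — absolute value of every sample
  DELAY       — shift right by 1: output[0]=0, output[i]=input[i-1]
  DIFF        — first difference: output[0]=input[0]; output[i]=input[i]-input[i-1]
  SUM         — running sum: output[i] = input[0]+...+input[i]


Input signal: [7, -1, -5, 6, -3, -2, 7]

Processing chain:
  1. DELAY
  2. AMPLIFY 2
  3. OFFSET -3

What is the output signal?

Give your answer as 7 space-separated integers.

Input: [7, -1, -5, 6, -3, -2, 7]
Stage 1 (DELAY): [0, 7, -1, -5, 6, -3, -2] = [0, 7, -1, -5, 6, -3, -2] -> [0, 7, -1, -5, 6, -3, -2]
Stage 2 (AMPLIFY 2): 0*2=0, 7*2=14, -1*2=-2, -5*2=-10, 6*2=12, -3*2=-6, -2*2=-4 -> [0, 14, -2, -10, 12, -6, -4]
Stage 3 (OFFSET -3): 0+-3=-3, 14+-3=11, -2+-3=-5, -10+-3=-13, 12+-3=9, -6+-3=-9, -4+-3=-7 -> [-3, 11, -5, -13, 9, -9, -7]

Answer: -3 11 -5 -13 9 -9 -7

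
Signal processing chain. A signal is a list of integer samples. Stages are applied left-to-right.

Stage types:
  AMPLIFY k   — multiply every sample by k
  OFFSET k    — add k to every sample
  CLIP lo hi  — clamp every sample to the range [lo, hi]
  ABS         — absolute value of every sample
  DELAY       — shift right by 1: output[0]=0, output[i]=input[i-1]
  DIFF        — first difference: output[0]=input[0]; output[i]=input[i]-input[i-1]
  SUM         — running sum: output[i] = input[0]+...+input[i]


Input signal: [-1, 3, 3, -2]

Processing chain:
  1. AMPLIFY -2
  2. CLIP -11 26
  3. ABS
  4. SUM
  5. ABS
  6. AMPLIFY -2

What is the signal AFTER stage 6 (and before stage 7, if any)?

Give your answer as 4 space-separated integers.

Input: [-1, 3, 3, -2]
Stage 1 (AMPLIFY -2): -1*-2=2, 3*-2=-6, 3*-2=-6, -2*-2=4 -> [2, -6, -6, 4]
Stage 2 (CLIP -11 26): clip(2,-11,26)=2, clip(-6,-11,26)=-6, clip(-6,-11,26)=-6, clip(4,-11,26)=4 -> [2, -6, -6, 4]
Stage 3 (ABS): |2|=2, |-6|=6, |-6|=6, |4|=4 -> [2, 6, 6, 4]
Stage 4 (SUM): sum[0..0]=2, sum[0..1]=8, sum[0..2]=14, sum[0..3]=18 -> [2, 8, 14, 18]
Stage 5 (ABS): |2|=2, |8|=8, |14|=14, |18|=18 -> [2, 8, 14, 18]
Stage 6 (AMPLIFY -2): 2*-2=-4, 8*-2=-16, 14*-2=-28, 18*-2=-36 -> [-4, -16, -28, -36]

Answer: -4 -16 -28 -36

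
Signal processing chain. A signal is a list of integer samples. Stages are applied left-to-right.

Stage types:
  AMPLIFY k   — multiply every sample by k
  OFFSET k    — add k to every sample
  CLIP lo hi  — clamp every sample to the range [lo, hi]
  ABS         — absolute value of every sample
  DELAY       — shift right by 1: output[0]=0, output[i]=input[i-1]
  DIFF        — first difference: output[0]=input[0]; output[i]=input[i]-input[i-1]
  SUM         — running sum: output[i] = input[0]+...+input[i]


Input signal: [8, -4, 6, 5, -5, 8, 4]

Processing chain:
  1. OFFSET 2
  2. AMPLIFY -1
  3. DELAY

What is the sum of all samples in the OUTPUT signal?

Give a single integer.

Answer: -30

Derivation:
Input: [8, -4, 6, 5, -5, 8, 4]
Stage 1 (OFFSET 2): 8+2=10, -4+2=-2, 6+2=8, 5+2=7, -5+2=-3, 8+2=10, 4+2=6 -> [10, -2, 8, 7, -3, 10, 6]
Stage 2 (AMPLIFY -1): 10*-1=-10, -2*-1=2, 8*-1=-8, 7*-1=-7, -3*-1=3, 10*-1=-10, 6*-1=-6 -> [-10, 2, -8, -7, 3, -10, -6]
Stage 3 (DELAY): [0, -10, 2, -8, -7, 3, -10] = [0, -10, 2, -8, -7, 3, -10] -> [0, -10, 2, -8, -7, 3, -10]
Output sum: -30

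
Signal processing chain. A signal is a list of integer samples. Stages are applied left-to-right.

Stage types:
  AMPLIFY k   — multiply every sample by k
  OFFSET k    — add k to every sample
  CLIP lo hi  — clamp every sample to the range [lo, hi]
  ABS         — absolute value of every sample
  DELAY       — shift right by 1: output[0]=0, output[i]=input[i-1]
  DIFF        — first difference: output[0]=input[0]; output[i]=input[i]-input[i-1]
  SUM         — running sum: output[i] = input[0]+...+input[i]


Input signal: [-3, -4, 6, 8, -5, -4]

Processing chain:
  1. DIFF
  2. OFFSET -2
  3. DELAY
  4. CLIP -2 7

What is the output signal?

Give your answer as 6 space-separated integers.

Input: [-3, -4, 6, 8, -5, -4]
Stage 1 (DIFF): s[0]=-3, -4--3=-1, 6--4=10, 8-6=2, -5-8=-13, -4--5=1 -> [-3, -1, 10, 2, -13, 1]
Stage 2 (OFFSET -2): -3+-2=-5, -1+-2=-3, 10+-2=8, 2+-2=0, -13+-2=-15, 1+-2=-1 -> [-5, -3, 8, 0, -15, -1]
Stage 3 (DELAY): [0, -5, -3, 8, 0, -15] = [0, -5, -3, 8, 0, -15] -> [0, -5, -3, 8, 0, -15]
Stage 4 (CLIP -2 7): clip(0,-2,7)=0, clip(-5,-2,7)=-2, clip(-3,-2,7)=-2, clip(8,-2,7)=7, clip(0,-2,7)=0, clip(-15,-2,7)=-2 -> [0, -2, -2, 7, 0, -2]

Answer: 0 -2 -2 7 0 -2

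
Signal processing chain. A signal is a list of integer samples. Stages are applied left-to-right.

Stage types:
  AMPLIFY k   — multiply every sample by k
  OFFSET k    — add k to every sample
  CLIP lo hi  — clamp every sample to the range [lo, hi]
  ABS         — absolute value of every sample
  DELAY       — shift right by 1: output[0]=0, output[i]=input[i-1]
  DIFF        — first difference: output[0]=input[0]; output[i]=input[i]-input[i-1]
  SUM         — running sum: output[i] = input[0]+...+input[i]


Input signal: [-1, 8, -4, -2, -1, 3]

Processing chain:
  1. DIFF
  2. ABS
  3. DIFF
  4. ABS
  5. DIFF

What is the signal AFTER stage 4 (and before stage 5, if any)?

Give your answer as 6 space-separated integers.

Input: [-1, 8, -4, -2, -1, 3]
Stage 1 (DIFF): s[0]=-1, 8--1=9, -4-8=-12, -2--4=2, -1--2=1, 3--1=4 -> [-1, 9, -12, 2, 1, 4]
Stage 2 (ABS): |-1|=1, |9|=9, |-12|=12, |2|=2, |1|=1, |4|=4 -> [1, 9, 12, 2, 1, 4]
Stage 3 (DIFF): s[0]=1, 9-1=8, 12-9=3, 2-12=-10, 1-2=-1, 4-1=3 -> [1, 8, 3, -10, -1, 3]
Stage 4 (ABS): |1|=1, |8|=8, |3|=3, |-10|=10, |-1|=1, |3|=3 -> [1, 8, 3, 10, 1, 3]

Answer: 1 8 3 10 1 3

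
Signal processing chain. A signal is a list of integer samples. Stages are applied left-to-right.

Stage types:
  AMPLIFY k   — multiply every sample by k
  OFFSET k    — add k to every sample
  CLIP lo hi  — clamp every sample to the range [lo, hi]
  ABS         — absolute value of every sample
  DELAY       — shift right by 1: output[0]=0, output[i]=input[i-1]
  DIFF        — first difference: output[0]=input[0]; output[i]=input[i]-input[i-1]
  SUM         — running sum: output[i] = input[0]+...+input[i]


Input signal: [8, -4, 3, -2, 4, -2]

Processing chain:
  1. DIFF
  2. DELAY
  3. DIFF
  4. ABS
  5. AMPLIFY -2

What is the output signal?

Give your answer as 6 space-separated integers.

Answer: 0 -16 -40 -38 -24 -22

Derivation:
Input: [8, -4, 3, -2, 4, -2]
Stage 1 (DIFF): s[0]=8, -4-8=-12, 3--4=7, -2-3=-5, 4--2=6, -2-4=-6 -> [8, -12, 7, -5, 6, -6]
Stage 2 (DELAY): [0, 8, -12, 7, -5, 6] = [0, 8, -12, 7, -5, 6] -> [0, 8, -12, 7, -5, 6]
Stage 3 (DIFF): s[0]=0, 8-0=8, -12-8=-20, 7--12=19, -5-7=-12, 6--5=11 -> [0, 8, -20, 19, -12, 11]
Stage 4 (ABS): |0|=0, |8|=8, |-20|=20, |19|=19, |-12|=12, |11|=11 -> [0, 8, 20, 19, 12, 11]
Stage 5 (AMPLIFY -2): 0*-2=0, 8*-2=-16, 20*-2=-40, 19*-2=-38, 12*-2=-24, 11*-2=-22 -> [0, -16, -40, -38, -24, -22]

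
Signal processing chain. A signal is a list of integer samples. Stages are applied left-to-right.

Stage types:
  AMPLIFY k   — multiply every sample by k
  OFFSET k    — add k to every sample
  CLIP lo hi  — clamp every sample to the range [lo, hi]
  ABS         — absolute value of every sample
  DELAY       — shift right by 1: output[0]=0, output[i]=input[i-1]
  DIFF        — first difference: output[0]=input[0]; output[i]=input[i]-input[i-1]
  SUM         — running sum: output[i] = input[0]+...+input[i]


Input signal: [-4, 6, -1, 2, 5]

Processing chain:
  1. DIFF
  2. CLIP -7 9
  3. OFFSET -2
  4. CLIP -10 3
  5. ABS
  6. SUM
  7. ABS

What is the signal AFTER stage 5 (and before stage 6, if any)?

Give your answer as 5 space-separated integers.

Input: [-4, 6, -1, 2, 5]
Stage 1 (DIFF): s[0]=-4, 6--4=10, -1-6=-7, 2--1=3, 5-2=3 -> [-4, 10, -7, 3, 3]
Stage 2 (CLIP -7 9): clip(-4,-7,9)=-4, clip(10,-7,9)=9, clip(-7,-7,9)=-7, clip(3,-7,9)=3, clip(3,-7,9)=3 -> [-4, 9, -7, 3, 3]
Stage 3 (OFFSET -2): -4+-2=-6, 9+-2=7, -7+-2=-9, 3+-2=1, 3+-2=1 -> [-6, 7, -9, 1, 1]
Stage 4 (CLIP -10 3): clip(-6,-10,3)=-6, clip(7,-10,3)=3, clip(-9,-10,3)=-9, clip(1,-10,3)=1, clip(1,-10,3)=1 -> [-6, 3, -9, 1, 1]
Stage 5 (ABS): |-6|=6, |3|=3, |-9|=9, |1|=1, |1|=1 -> [6, 3, 9, 1, 1]

Answer: 6 3 9 1 1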